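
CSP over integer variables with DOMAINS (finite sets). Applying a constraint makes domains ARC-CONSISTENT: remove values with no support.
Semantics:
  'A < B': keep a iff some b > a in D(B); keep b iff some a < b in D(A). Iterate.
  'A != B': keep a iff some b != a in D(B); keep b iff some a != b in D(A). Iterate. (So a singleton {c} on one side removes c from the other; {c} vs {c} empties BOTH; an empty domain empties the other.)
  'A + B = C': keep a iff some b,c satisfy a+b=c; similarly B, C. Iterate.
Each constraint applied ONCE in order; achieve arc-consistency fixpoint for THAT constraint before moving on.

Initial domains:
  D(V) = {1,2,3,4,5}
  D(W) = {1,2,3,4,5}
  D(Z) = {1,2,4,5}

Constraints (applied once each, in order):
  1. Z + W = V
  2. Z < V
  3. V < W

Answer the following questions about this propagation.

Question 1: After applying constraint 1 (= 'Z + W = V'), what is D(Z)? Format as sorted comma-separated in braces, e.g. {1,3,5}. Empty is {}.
Constraint 1 (Z + W = V) on D(Z)={1,2,4,5} D(W)={1,2,3,4,5} D(V)={1,2,3,4,5}: Z {1,2,4,5}->{1,2,4}; W {1,2,3,4,5}->{1,2,3,4}; V {1,2,3,4,5}->{2,3,4,5}
So after constraint 1: D(Z) = {1,2,4}

Answer: {1,2,4}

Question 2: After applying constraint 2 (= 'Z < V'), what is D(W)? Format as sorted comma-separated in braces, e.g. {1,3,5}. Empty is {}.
Answer: {1,2,3,4}

Derivation:
Constraint 1 (Z + W = V) on D(Z)={1,2,4,5} D(W)={1,2,3,4,5} D(V)={1,2,3,4,5}: Z {1,2,4,5}->{1,2,4}; W {1,2,3,4,5}->{1,2,3,4}; V {1,2,3,4,5}->{2,3,4,5}
Constraint 2 (Z < V) on D(Z)={1,2,4} D(V)={2,3,4,5}: no change
So after constraint 2: D(W) = {1,2,3,4}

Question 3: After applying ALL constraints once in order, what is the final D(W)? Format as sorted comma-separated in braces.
Answer: {3,4}

Derivation:
Constraint 1 (Z + W = V) on D(Z)={1,2,4,5} D(W)={1,2,3,4,5} D(V)={1,2,3,4,5}: Z {1,2,4,5}->{1,2,4}; W {1,2,3,4,5}->{1,2,3,4}; V {1,2,3,4,5}->{2,3,4,5}
Constraint 2 (Z < V) on D(Z)={1,2,4} D(V)={2,3,4,5}: no change
Constraint 3 (V < W) on D(V)={2,3,4,5} D(W)={1,2,3,4}: V {2,3,4,5}->{2,3}; W {1,2,3,4}->{3,4}
So after all 3 constraints: D(W) = {3,4}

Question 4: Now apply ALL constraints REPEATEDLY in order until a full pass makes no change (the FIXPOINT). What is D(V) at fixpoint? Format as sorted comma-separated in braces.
pass 0 (initial): D(V)={1,2,3,4,5}
pass 1: V {1,2,3,4,5}->{2,3}; W {1,2,3,4,5}->{3,4}; Z {1,2,4,5}->{1,2,4}
pass 2: V {2,3}->{}; W {3,4}->{}; Z {1,2,4}->{}
pass 3: no change
Fixpoint after 3 passes: D(V) = {}

Answer: {}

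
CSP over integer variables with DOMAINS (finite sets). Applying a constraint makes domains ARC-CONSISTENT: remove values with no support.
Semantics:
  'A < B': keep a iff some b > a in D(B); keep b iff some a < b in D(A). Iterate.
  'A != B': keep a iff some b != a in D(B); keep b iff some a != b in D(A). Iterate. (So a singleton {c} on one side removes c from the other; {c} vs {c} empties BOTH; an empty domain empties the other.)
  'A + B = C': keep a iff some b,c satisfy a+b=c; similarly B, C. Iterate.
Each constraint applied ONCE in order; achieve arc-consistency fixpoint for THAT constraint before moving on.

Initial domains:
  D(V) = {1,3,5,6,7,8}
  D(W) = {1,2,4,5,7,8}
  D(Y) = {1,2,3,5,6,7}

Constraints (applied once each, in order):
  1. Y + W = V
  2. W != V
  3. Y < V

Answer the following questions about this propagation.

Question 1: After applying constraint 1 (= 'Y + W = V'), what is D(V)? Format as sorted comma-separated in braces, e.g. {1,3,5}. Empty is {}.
Answer: {3,5,6,7,8}

Derivation:
Constraint 1 (Y + W = V) on D(Y)={1,2,3,5,6,7} D(W)={1,2,4,5,7,8} D(V)={1,3,5,6,7,8}: W {1,2,4,5,7,8}->{1,2,4,5,7}; V {1,3,5,6,7,8}->{3,5,6,7,8}
So after constraint 1: D(V) = {3,5,6,7,8}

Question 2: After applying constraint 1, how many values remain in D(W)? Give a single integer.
Answer: 5

Derivation:
Constraint 1 (Y + W = V) on D(Y)={1,2,3,5,6,7} D(W)={1,2,4,5,7,8} D(V)={1,3,5,6,7,8}: W {1,2,4,5,7,8}->{1,2,4,5,7}; V {1,3,5,6,7,8}->{3,5,6,7,8}
So after constraint 1: D(W)={1,2,4,5,7}, size = 5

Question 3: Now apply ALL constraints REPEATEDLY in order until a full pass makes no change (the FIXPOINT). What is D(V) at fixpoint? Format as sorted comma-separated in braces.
Answer: {3,5,6,7,8}

Derivation:
pass 0 (initial): D(V)={1,3,5,6,7,8}
pass 1: V {1,3,5,6,7,8}->{3,5,6,7,8}; W {1,2,4,5,7,8}->{1,2,4,5,7}
pass 2: no change
Fixpoint after 2 passes: D(V) = {3,5,6,7,8}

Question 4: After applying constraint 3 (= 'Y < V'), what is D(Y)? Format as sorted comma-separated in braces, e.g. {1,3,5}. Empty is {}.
Answer: {1,2,3,5,6,7}

Derivation:
Constraint 1 (Y + W = V) on D(Y)={1,2,3,5,6,7} D(W)={1,2,4,5,7,8} D(V)={1,3,5,6,7,8}: W {1,2,4,5,7,8}->{1,2,4,5,7}; V {1,3,5,6,7,8}->{3,5,6,7,8}
Constraint 2 (W != V) on D(W)={1,2,4,5,7} D(V)={3,5,6,7,8}: no change
Constraint 3 (Y < V) on D(Y)={1,2,3,5,6,7} D(V)={3,5,6,7,8}: no change
So after constraint 3: D(Y) = {1,2,3,5,6,7}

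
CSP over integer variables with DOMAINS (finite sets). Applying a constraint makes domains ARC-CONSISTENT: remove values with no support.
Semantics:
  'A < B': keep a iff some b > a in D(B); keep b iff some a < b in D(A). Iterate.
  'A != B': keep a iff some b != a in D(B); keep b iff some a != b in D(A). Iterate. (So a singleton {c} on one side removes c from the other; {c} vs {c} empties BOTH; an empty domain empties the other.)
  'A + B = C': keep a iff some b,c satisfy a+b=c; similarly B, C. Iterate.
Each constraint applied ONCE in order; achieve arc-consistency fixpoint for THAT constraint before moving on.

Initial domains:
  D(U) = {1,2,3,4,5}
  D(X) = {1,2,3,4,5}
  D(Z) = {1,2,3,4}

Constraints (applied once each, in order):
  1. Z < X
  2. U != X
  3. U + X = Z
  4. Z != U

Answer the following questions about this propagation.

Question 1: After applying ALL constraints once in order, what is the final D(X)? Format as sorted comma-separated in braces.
Answer: {2,3}

Derivation:
Constraint 1 (Z < X) on D(Z)={1,2,3,4} D(X)={1,2,3,4,5}: X {1,2,3,4,5}->{2,3,4,5}
Constraint 2 (U != X) on D(U)={1,2,3,4,5} D(X)={2,3,4,5}: no change
Constraint 3 (U + X = Z) on D(U)={1,2,3,4,5} D(X)={2,3,4,5} D(Z)={1,2,3,4}: U {1,2,3,4,5}->{1,2}; X {2,3,4,5}->{2,3}; Z {1,2,3,4}->{3,4}
Constraint 4 (Z != U) on D(Z)={3,4} D(U)={1,2}: no change
So after all 4 constraints: D(X) = {2,3}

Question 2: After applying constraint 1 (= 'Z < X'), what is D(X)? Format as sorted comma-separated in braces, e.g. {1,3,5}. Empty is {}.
Answer: {2,3,4,5}

Derivation:
Constraint 1 (Z < X) on D(Z)={1,2,3,4} D(X)={1,2,3,4,5}: X {1,2,3,4,5}->{2,3,4,5}
So after constraint 1: D(X) = {2,3,4,5}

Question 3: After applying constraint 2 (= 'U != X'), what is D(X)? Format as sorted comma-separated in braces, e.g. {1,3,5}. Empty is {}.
Answer: {2,3,4,5}

Derivation:
Constraint 1 (Z < X) on D(Z)={1,2,3,4} D(X)={1,2,3,4,5}: X {1,2,3,4,5}->{2,3,4,5}
Constraint 2 (U != X) on D(U)={1,2,3,4,5} D(X)={2,3,4,5}: no change
So after constraint 2: D(X) = {2,3,4,5}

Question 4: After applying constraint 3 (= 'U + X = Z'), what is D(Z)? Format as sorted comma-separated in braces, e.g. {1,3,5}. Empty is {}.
Constraint 1 (Z < X) on D(Z)={1,2,3,4} D(X)={1,2,3,4,5}: X {1,2,3,4,5}->{2,3,4,5}
Constraint 2 (U != X) on D(U)={1,2,3,4,5} D(X)={2,3,4,5}: no change
Constraint 3 (U + X = Z) on D(U)={1,2,3,4,5} D(X)={2,3,4,5} D(Z)={1,2,3,4}: U {1,2,3,4,5}->{1,2}; X {2,3,4,5}->{2,3}; Z {1,2,3,4}->{3,4}
So after constraint 3: D(Z) = {3,4}

Answer: {3,4}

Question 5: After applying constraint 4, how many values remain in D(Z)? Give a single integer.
Constraint 1 (Z < X) on D(Z)={1,2,3,4} D(X)={1,2,3,4,5}: X {1,2,3,4,5}->{2,3,4,5}
Constraint 2 (U != X) on D(U)={1,2,3,4,5} D(X)={2,3,4,5}: no change
Constraint 3 (U + X = Z) on D(U)={1,2,3,4,5} D(X)={2,3,4,5} D(Z)={1,2,3,4}: U {1,2,3,4,5}->{1,2}; X {2,3,4,5}->{2,3}; Z {1,2,3,4}->{3,4}
Constraint 4 (Z != U) on D(Z)={3,4} D(U)={1,2}: no change
So after constraint 4: D(Z)={3,4}, size = 2

Answer: 2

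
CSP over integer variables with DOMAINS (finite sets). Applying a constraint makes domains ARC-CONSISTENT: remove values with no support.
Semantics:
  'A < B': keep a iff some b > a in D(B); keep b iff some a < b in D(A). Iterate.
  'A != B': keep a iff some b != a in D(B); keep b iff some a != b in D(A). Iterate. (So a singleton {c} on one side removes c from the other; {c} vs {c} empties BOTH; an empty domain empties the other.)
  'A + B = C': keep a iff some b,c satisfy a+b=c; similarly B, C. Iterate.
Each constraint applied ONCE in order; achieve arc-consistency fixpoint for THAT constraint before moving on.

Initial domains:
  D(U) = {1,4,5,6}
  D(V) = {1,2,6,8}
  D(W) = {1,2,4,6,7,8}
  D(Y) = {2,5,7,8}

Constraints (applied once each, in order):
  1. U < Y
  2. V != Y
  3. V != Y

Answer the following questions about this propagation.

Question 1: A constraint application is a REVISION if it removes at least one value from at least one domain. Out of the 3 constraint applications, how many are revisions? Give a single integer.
Constraint 1 (U < Y) on D(U)={1,4,5,6} D(Y)={2,5,7,8}: no change => not a revision
Constraint 2 (V != Y) on D(V)={1,2,6,8} D(Y)={2,5,7,8}: no change => not a revision
Constraint 3 (V != Y) on D(V)={1,2,6,8} D(Y)={2,5,7,8}: no change => not a revision
Total revisions = 0

Answer: 0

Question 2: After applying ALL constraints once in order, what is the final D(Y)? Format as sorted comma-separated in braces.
Constraint 1 (U < Y) on D(U)={1,4,5,6} D(Y)={2,5,7,8}: no change
Constraint 2 (V != Y) on D(V)={1,2,6,8} D(Y)={2,5,7,8}: no change
Constraint 3 (V != Y) on D(V)={1,2,6,8} D(Y)={2,5,7,8}: no change
So after all 3 constraints: D(Y) = {2,5,7,8}

Answer: {2,5,7,8}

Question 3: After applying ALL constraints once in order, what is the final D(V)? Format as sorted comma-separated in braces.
Answer: {1,2,6,8}

Derivation:
Constraint 1 (U < Y) on D(U)={1,4,5,6} D(Y)={2,5,7,8}: no change
Constraint 2 (V != Y) on D(V)={1,2,6,8} D(Y)={2,5,7,8}: no change
Constraint 3 (V != Y) on D(V)={1,2,6,8} D(Y)={2,5,7,8}: no change
So after all 3 constraints: D(V) = {1,2,6,8}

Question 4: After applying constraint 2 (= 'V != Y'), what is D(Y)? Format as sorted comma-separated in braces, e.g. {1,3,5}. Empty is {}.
Answer: {2,5,7,8}

Derivation:
Constraint 1 (U < Y) on D(U)={1,4,5,6} D(Y)={2,5,7,8}: no change
Constraint 2 (V != Y) on D(V)={1,2,6,8} D(Y)={2,5,7,8}: no change
So after constraint 2: D(Y) = {2,5,7,8}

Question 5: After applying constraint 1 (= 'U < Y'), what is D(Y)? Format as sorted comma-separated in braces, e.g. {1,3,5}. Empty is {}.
Answer: {2,5,7,8}

Derivation:
Constraint 1 (U < Y) on D(U)={1,4,5,6} D(Y)={2,5,7,8}: no change
So after constraint 1: D(Y) = {2,5,7,8}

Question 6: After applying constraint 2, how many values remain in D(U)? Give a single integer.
Constraint 1 (U < Y) on D(U)={1,4,5,6} D(Y)={2,5,7,8}: no change
Constraint 2 (V != Y) on D(V)={1,2,6,8} D(Y)={2,5,7,8}: no change
So after constraint 2: D(U)={1,4,5,6}, size = 4

Answer: 4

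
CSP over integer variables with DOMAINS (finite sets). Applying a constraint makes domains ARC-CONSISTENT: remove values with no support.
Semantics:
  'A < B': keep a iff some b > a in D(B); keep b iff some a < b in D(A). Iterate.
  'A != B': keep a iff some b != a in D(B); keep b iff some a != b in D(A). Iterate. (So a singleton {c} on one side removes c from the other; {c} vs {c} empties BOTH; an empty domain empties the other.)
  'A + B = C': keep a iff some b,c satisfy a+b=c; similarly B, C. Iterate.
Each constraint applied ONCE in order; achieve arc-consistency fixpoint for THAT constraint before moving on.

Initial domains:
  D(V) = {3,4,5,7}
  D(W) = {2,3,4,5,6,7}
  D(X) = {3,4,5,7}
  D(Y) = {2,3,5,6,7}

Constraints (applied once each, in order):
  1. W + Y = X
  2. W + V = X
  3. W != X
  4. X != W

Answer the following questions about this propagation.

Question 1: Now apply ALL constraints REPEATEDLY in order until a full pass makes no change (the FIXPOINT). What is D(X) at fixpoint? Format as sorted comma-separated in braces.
Answer: {5,7}

Derivation:
pass 0 (initial): D(X)={3,4,5,7}
pass 1: V {3,4,5,7}->{3,4,5}; W {2,3,4,5,6,7}->{2,3,4}; X {3,4,5,7}->{5,7}; Y {2,3,5,6,7}->{2,3,5}
pass 2: no change
Fixpoint after 2 passes: D(X) = {5,7}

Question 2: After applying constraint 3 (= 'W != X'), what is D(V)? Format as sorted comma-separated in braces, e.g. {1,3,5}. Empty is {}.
Constraint 1 (W + Y = X) on D(W)={2,3,4,5,6,7} D(Y)={2,3,5,6,7} D(X)={3,4,5,7}: W {2,3,4,5,6,7}->{2,3,4,5}; Y {2,3,5,6,7}->{2,3,5}; X {3,4,5,7}->{4,5,7}
Constraint 2 (W + V = X) on D(W)={2,3,4,5} D(V)={3,4,5,7} D(X)={4,5,7}: W {2,3,4,5}->{2,3,4}; V {3,4,5,7}->{3,4,5}; X {4,5,7}->{5,7}
Constraint 3 (W != X) on D(W)={2,3,4} D(X)={5,7}: no change
So after constraint 3: D(V) = {3,4,5}

Answer: {3,4,5}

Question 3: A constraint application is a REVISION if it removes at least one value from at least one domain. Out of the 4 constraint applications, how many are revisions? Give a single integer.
Constraint 1 (W + Y = X) on D(W)={2,3,4,5,6,7} D(Y)={2,3,5,6,7} D(X)={3,4,5,7}: W {2,3,4,5,6,7}->{2,3,4,5}; Y {2,3,5,6,7}->{2,3,5}; X {3,4,5,7}->{4,5,7} => REVISION
Constraint 2 (W + V = X) on D(W)={2,3,4,5} D(V)={3,4,5,7} D(X)={4,5,7}: W {2,3,4,5}->{2,3,4}; V {3,4,5,7}->{3,4,5}; X {4,5,7}->{5,7} => REVISION
Constraint 3 (W != X) on D(W)={2,3,4} D(X)={5,7}: no change => not a revision
Constraint 4 (X != W) on D(X)={5,7} D(W)={2,3,4}: no change => not a revision
Total revisions = 2

Answer: 2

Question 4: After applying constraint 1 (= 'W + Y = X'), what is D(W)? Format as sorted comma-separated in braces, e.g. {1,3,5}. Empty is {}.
Answer: {2,3,4,5}

Derivation:
Constraint 1 (W + Y = X) on D(W)={2,3,4,5,6,7} D(Y)={2,3,5,6,7} D(X)={3,4,5,7}: W {2,3,4,5,6,7}->{2,3,4,5}; Y {2,3,5,6,7}->{2,3,5}; X {3,4,5,7}->{4,5,7}
So after constraint 1: D(W) = {2,3,4,5}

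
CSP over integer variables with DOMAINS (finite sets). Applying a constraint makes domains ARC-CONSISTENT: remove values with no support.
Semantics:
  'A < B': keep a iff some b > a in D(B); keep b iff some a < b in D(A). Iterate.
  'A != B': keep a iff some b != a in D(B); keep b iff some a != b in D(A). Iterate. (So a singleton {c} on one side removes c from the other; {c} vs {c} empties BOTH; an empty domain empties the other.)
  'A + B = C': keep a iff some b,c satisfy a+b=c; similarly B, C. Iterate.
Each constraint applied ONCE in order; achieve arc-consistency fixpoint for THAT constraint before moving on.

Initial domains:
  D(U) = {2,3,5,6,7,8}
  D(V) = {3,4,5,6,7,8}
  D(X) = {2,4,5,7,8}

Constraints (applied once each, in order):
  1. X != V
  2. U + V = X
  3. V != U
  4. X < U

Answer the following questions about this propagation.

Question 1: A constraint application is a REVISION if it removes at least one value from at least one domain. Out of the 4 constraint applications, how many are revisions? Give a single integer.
Answer: 2

Derivation:
Constraint 1 (X != V) on D(X)={2,4,5,7,8} D(V)={3,4,5,6,7,8}: no change => not a revision
Constraint 2 (U + V = X) on D(U)={2,3,5,6,7,8} D(V)={3,4,5,6,7,8} D(X)={2,4,5,7,8}: U {2,3,5,6,7,8}->{2,3,5}; V {3,4,5,6,7,8}->{3,4,5,6}; X {2,4,5,7,8}->{5,7,8} => REVISION
Constraint 3 (V != U) on D(V)={3,4,5,6} D(U)={2,3,5}: no change => not a revision
Constraint 4 (X < U) on D(X)={5,7,8} D(U)={2,3,5}: X {5,7,8}->{}; U {2,3,5}->{} => REVISION
Total revisions = 2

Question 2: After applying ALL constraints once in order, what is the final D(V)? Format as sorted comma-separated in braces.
Answer: {3,4,5,6}

Derivation:
Constraint 1 (X != V) on D(X)={2,4,5,7,8} D(V)={3,4,5,6,7,8}: no change
Constraint 2 (U + V = X) on D(U)={2,3,5,6,7,8} D(V)={3,4,5,6,7,8} D(X)={2,4,5,7,8}: U {2,3,5,6,7,8}->{2,3,5}; V {3,4,5,6,7,8}->{3,4,5,6}; X {2,4,5,7,8}->{5,7,8}
Constraint 3 (V != U) on D(V)={3,4,5,6} D(U)={2,3,5}: no change
Constraint 4 (X < U) on D(X)={5,7,8} D(U)={2,3,5}: X {5,7,8}->{}; U {2,3,5}->{}
So after all 4 constraints: D(V) = {3,4,5,6}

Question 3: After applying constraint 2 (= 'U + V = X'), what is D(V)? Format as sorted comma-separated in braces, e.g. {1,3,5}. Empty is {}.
Constraint 1 (X != V) on D(X)={2,4,5,7,8} D(V)={3,4,5,6,7,8}: no change
Constraint 2 (U + V = X) on D(U)={2,3,5,6,7,8} D(V)={3,4,5,6,7,8} D(X)={2,4,5,7,8}: U {2,3,5,6,7,8}->{2,3,5}; V {3,4,5,6,7,8}->{3,4,5,6}; X {2,4,5,7,8}->{5,7,8}
So after constraint 2: D(V) = {3,4,5,6}

Answer: {3,4,5,6}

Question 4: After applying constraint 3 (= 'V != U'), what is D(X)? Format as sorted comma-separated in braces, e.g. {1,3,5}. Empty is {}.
Answer: {5,7,8}

Derivation:
Constraint 1 (X != V) on D(X)={2,4,5,7,8} D(V)={3,4,5,6,7,8}: no change
Constraint 2 (U + V = X) on D(U)={2,3,5,6,7,8} D(V)={3,4,5,6,7,8} D(X)={2,4,5,7,8}: U {2,3,5,6,7,8}->{2,3,5}; V {3,4,5,6,7,8}->{3,4,5,6}; X {2,4,5,7,8}->{5,7,8}
Constraint 3 (V != U) on D(V)={3,4,5,6} D(U)={2,3,5}: no change
So after constraint 3: D(X) = {5,7,8}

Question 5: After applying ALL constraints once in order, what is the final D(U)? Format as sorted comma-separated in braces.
Constraint 1 (X != V) on D(X)={2,4,5,7,8} D(V)={3,4,5,6,7,8}: no change
Constraint 2 (U + V = X) on D(U)={2,3,5,6,7,8} D(V)={3,4,5,6,7,8} D(X)={2,4,5,7,8}: U {2,3,5,6,7,8}->{2,3,5}; V {3,4,5,6,7,8}->{3,4,5,6}; X {2,4,5,7,8}->{5,7,8}
Constraint 3 (V != U) on D(V)={3,4,5,6} D(U)={2,3,5}: no change
Constraint 4 (X < U) on D(X)={5,7,8} D(U)={2,3,5}: X {5,7,8}->{}; U {2,3,5}->{}
So after all 4 constraints: D(U) = {}

Answer: {}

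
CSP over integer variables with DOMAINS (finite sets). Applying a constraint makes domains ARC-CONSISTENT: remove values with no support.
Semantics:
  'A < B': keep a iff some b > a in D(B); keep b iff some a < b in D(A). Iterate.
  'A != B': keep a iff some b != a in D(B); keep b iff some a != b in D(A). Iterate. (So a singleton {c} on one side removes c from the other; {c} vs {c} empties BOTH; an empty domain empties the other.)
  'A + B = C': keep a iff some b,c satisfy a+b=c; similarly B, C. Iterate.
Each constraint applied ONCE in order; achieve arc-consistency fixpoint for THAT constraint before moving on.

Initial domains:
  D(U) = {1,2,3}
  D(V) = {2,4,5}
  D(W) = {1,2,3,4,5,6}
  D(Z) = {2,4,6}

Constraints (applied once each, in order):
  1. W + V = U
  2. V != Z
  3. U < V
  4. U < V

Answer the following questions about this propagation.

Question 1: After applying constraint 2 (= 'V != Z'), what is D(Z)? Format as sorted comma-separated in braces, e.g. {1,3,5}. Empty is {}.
Answer: {4,6}

Derivation:
Constraint 1 (W + V = U) on D(W)={1,2,3,4,5,6} D(V)={2,4,5} D(U)={1,2,3}: W {1,2,3,4,5,6}->{1}; V {2,4,5}->{2}; U {1,2,3}->{3}
Constraint 2 (V != Z) on D(V)={2} D(Z)={2,4,6}: Z {2,4,6}->{4,6}
So after constraint 2: D(Z) = {4,6}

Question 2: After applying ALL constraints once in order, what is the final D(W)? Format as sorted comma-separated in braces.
Constraint 1 (W + V = U) on D(W)={1,2,3,4,5,6} D(V)={2,4,5} D(U)={1,2,3}: W {1,2,3,4,5,6}->{1}; V {2,4,5}->{2}; U {1,2,3}->{3}
Constraint 2 (V != Z) on D(V)={2} D(Z)={2,4,6}: Z {2,4,6}->{4,6}
Constraint 3 (U < V) on D(U)={3} D(V)={2}: U {3}->{}; V {2}->{}
Constraint 4 (U < V) on D(U)={} D(V)={}: no change
So after all 4 constraints: D(W) = {1}

Answer: {1}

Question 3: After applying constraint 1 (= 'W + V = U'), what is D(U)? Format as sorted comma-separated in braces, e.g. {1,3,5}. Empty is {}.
Answer: {3}

Derivation:
Constraint 1 (W + V = U) on D(W)={1,2,3,4,5,6} D(V)={2,4,5} D(U)={1,2,3}: W {1,2,3,4,5,6}->{1}; V {2,4,5}->{2}; U {1,2,3}->{3}
So after constraint 1: D(U) = {3}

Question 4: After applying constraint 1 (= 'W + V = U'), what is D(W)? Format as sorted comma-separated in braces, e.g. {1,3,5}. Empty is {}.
Answer: {1}

Derivation:
Constraint 1 (W + V = U) on D(W)={1,2,3,4,5,6} D(V)={2,4,5} D(U)={1,2,3}: W {1,2,3,4,5,6}->{1}; V {2,4,5}->{2}; U {1,2,3}->{3}
So after constraint 1: D(W) = {1}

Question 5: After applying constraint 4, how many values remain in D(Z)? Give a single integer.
Constraint 1 (W + V = U) on D(W)={1,2,3,4,5,6} D(V)={2,4,5} D(U)={1,2,3}: W {1,2,3,4,5,6}->{1}; V {2,4,5}->{2}; U {1,2,3}->{3}
Constraint 2 (V != Z) on D(V)={2} D(Z)={2,4,6}: Z {2,4,6}->{4,6}
Constraint 3 (U < V) on D(U)={3} D(V)={2}: U {3}->{}; V {2}->{}
Constraint 4 (U < V) on D(U)={} D(V)={}: no change
So after constraint 4: D(Z)={4,6}, size = 2

Answer: 2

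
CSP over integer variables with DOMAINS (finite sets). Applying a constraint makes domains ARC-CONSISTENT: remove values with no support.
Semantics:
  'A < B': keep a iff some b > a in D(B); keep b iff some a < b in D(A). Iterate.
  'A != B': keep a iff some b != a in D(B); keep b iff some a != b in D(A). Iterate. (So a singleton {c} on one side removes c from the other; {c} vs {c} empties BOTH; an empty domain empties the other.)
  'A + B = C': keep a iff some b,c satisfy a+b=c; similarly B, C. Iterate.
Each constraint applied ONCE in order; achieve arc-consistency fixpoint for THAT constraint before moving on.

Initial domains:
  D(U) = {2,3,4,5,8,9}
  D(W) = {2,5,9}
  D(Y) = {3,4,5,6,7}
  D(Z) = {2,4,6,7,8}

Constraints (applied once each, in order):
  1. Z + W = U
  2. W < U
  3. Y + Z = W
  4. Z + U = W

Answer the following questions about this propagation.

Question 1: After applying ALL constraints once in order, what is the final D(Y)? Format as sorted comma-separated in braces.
Constraint 1 (Z + W = U) on D(Z)={2,4,6,7,8} D(W)={2,5,9} D(U)={2,3,4,5,8,9}: Z {2,4,6,7,8}->{2,4,6,7}; W {2,5,9}->{2,5}; U {2,3,4,5,8,9}->{4,8,9}
Constraint 2 (W < U) on D(W)={2,5} D(U)={4,8,9}: no change
Constraint 3 (Y + Z = W) on D(Y)={3,4,5,6,7} D(Z)={2,4,6,7} D(W)={2,5}: Y {3,4,5,6,7}->{3}; Z {2,4,6,7}->{2}; W {2,5}->{5}
Constraint 4 (Z + U = W) on D(Z)={2} D(U)={4,8,9} D(W)={5}: Z {2}->{}; U {4,8,9}->{}; W {5}->{}
So after all 4 constraints: D(Y) = {3}

Answer: {3}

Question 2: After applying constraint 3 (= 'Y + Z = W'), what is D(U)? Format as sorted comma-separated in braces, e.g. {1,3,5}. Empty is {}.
Constraint 1 (Z + W = U) on D(Z)={2,4,6,7,8} D(W)={2,5,9} D(U)={2,3,4,5,8,9}: Z {2,4,6,7,8}->{2,4,6,7}; W {2,5,9}->{2,5}; U {2,3,4,5,8,9}->{4,8,9}
Constraint 2 (W < U) on D(W)={2,5} D(U)={4,8,9}: no change
Constraint 3 (Y + Z = W) on D(Y)={3,4,5,6,7} D(Z)={2,4,6,7} D(W)={2,5}: Y {3,4,5,6,7}->{3}; Z {2,4,6,7}->{2}; W {2,5}->{5}
So after constraint 3: D(U) = {4,8,9}

Answer: {4,8,9}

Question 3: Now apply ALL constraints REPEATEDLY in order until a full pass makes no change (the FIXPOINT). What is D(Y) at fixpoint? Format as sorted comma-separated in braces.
Answer: {}

Derivation:
pass 0 (initial): D(Y)={3,4,5,6,7}
pass 1: U {2,3,4,5,8,9}->{}; W {2,5,9}->{}; Y {3,4,5,6,7}->{3}; Z {2,4,6,7,8}->{}
pass 2: Y {3}->{}
pass 3: no change
Fixpoint after 3 passes: D(Y) = {}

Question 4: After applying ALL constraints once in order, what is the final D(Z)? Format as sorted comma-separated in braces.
Constraint 1 (Z + W = U) on D(Z)={2,4,6,7,8} D(W)={2,5,9} D(U)={2,3,4,5,8,9}: Z {2,4,6,7,8}->{2,4,6,7}; W {2,5,9}->{2,5}; U {2,3,4,5,8,9}->{4,8,9}
Constraint 2 (W < U) on D(W)={2,5} D(U)={4,8,9}: no change
Constraint 3 (Y + Z = W) on D(Y)={3,4,5,6,7} D(Z)={2,4,6,7} D(W)={2,5}: Y {3,4,5,6,7}->{3}; Z {2,4,6,7}->{2}; W {2,5}->{5}
Constraint 4 (Z + U = W) on D(Z)={2} D(U)={4,8,9} D(W)={5}: Z {2}->{}; U {4,8,9}->{}; W {5}->{}
So after all 4 constraints: D(Z) = {}

Answer: {}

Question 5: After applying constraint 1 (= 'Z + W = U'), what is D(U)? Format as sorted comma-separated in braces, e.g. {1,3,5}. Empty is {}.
Answer: {4,8,9}

Derivation:
Constraint 1 (Z + W = U) on D(Z)={2,4,6,7,8} D(W)={2,5,9} D(U)={2,3,4,5,8,9}: Z {2,4,6,7,8}->{2,4,6,7}; W {2,5,9}->{2,5}; U {2,3,4,5,8,9}->{4,8,9}
So after constraint 1: D(U) = {4,8,9}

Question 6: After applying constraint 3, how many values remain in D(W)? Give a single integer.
Answer: 1

Derivation:
Constraint 1 (Z + W = U) on D(Z)={2,4,6,7,8} D(W)={2,5,9} D(U)={2,3,4,5,8,9}: Z {2,4,6,7,8}->{2,4,6,7}; W {2,5,9}->{2,5}; U {2,3,4,5,8,9}->{4,8,9}
Constraint 2 (W < U) on D(W)={2,5} D(U)={4,8,9}: no change
Constraint 3 (Y + Z = W) on D(Y)={3,4,5,6,7} D(Z)={2,4,6,7} D(W)={2,5}: Y {3,4,5,6,7}->{3}; Z {2,4,6,7}->{2}; W {2,5}->{5}
So after constraint 3: D(W)={5}, size = 1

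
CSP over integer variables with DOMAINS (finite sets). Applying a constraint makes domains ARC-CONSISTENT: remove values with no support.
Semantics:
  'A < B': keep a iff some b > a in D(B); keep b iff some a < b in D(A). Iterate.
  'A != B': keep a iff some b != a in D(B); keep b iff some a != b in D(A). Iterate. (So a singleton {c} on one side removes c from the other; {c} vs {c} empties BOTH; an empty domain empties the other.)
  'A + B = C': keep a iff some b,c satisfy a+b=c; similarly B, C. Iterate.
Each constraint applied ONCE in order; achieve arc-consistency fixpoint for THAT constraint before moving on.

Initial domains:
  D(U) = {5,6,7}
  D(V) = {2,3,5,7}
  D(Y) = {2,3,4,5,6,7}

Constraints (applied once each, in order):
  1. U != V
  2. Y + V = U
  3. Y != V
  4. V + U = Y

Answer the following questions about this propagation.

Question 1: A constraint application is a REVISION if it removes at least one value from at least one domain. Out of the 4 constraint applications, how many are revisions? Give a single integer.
Answer: 2

Derivation:
Constraint 1 (U != V) on D(U)={5,6,7} D(V)={2,3,5,7}: no change => not a revision
Constraint 2 (Y + V = U) on D(Y)={2,3,4,5,6,7} D(V)={2,3,5,7} D(U)={5,6,7}: Y {2,3,4,5,6,7}->{2,3,4,5}; V {2,3,5,7}->{2,3,5} => REVISION
Constraint 3 (Y != V) on D(Y)={2,3,4,5} D(V)={2,3,5}: no change => not a revision
Constraint 4 (V + U = Y) on D(V)={2,3,5} D(U)={5,6,7} D(Y)={2,3,4,5}: V {2,3,5}->{}; U {5,6,7}->{}; Y {2,3,4,5}->{} => REVISION
Total revisions = 2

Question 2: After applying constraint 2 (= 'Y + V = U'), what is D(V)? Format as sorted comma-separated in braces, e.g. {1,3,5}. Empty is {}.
Answer: {2,3,5}

Derivation:
Constraint 1 (U != V) on D(U)={5,6,7} D(V)={2,3,5,7}: no change
Constraint 2 (Y + V = U) on D(Y)={2,3,4,5,6,7} D(V)={2,3,5,7} D(U)={5,6,7}: Y {2,3,4,5,6,7}->{2,3,4,5}; V {2,3,5,7}->{2,3,5}
So after constraint 2: D(V) = {2,3,5}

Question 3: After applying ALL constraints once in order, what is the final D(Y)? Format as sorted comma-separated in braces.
Constraint 1 (U != V) on D(U)={5,6,7} D(V)={2,3,5,7}: no change
Constraint 2 (Y + V = U) on D(Y)={2,3,4,5,6,7} D(V)={2,3,5,7} D(U)={5,6,7}: Y {2,3,4,5,6,7}->{2,3,4,5}; V {2,3,5,7}->{2,3,5}
Constraint 3 (Y != V) on D(Y)={2,3,4,5} D(V)={2,3,5}: no change
Constraint 4 (V + U = Y) on D(V)={2,3,5} D(U)={5,6,7} D(Y)={2,3,4,5}: V {2,3,5}->{}; U {5,6,7}->{}; Y {2,3,4,5}->{}
So after all 4 constraints: D(Y) = {}

Answer: {}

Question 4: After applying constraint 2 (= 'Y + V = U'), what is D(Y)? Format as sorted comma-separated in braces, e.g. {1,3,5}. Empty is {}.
Constraint 1 (U != V) on D(U)={5,6,7} D(V)={2,3,5,7}: no change
Constraint 2 (Y + V = U) on D(Y)={2,3,4,5,6,7} D(V)={2,3,5,7} D(U)={5,6,7}: Y {2,3,4,5,6,7}->{2,3,4,5}; V {2,3,5,7}->{2,3,5}
So after constraint 2: D(Y) = {2,3,4,5}

Answer: {2,3,4,5}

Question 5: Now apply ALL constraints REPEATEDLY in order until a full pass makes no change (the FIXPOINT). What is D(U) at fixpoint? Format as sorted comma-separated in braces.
pass 0 (initial): D(U)={5,6,7}
pass 1: U {5,6,7}->{}; V {2,3,5,7}->{}; Y {2,3,4,5,6,7}->{}
pass 2: no change
Fixpoint after 2 passes: D(U) = {}

Answer: {}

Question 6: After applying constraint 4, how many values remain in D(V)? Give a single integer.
Answer: 0

Derivation:
Constraint 1 (U != V) on D(U)={5,6,7} D(V)={2,3,5,7}: no change
Constraint 2 (Y + V = U) on D(Y)={2,3,4,5,6,7} D(V)={2,3,5,7} D(U)={5,6,7}: Y {2,3,4,5,6,7}->{2,3,4,5}; V {2,3,5,7}->{2,3,5}
Constraint 3 (Y != V) on D(Y)={2,3,4,5} D(V)={2,3,5}: no change
Constraint 4 (V + U = Y) on D(V)={2,3,5} D(U)={5,6,7} D(Y)={2,3,4,5}: V {2,3,5}->{}; U {5,6,7}->{}; Y {2,3,4,5}->{}
So after constraint 4: D(V)={}, size = 0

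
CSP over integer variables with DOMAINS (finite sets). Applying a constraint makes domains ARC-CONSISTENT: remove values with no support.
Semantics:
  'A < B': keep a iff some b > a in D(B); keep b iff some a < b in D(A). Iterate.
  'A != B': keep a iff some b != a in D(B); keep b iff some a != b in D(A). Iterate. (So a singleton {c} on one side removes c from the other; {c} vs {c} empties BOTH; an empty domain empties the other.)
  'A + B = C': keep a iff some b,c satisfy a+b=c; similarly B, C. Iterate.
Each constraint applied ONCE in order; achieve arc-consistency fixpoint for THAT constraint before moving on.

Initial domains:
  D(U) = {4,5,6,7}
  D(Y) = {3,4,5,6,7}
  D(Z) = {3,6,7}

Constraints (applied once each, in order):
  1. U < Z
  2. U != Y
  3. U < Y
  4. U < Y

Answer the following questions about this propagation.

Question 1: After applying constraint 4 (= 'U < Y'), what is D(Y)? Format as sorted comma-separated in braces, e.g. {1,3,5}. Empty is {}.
Answer: {5,6,7}

Derivation:
Constraint 1 (U < Z) on D(U)={4,5,6,7} D(Z)={3,6,7}: U {4,5,6,7}->{4,5,6}; Z {3,6,7}->{6,7}
Constraint 2 (U != Y) on D(U)={4,5,6} D(Y)={3,4,5,6,7}: no change
Constraint 3 (U < Y) on D(U)={4,5,6} D(Y)={3,4,5,6,7}: Y {3,4,5,6,7}->{5,6,7}
Constraint 4 (U < Y) on D(U)={4,5,6} D(Y)={5,6,7}: no change
So after constraint 4: D(Y) = {5,6,7}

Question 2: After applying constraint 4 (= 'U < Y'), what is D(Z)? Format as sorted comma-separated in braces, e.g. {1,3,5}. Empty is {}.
Constraint 1 (U < Z) on D(U)={4,5,6,7} D(Z)={3,6,7}: U {4,5,6,7}->{4,5,6}; Z {3,6,7}->{6,7}
Constraint 2 (U != Y) on D(U)={4,5,6} D(Y)={3,4,5,6,7}: no change
Constraint 3 (U < Y) on D(U)={4,5,6} D(Y)={3,4,5,6,7}: Y {3,4,5,6,7}->{5,6,7}
Constraint 4 (U < Y) on D(U)={4,5,6} D(Y)={5,6,7}: no change
So after constraint 4: D(Z) = {6,7}

Answer: {6,7}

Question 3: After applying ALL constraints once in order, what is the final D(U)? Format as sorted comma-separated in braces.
Answer: {4,5,6}

Derivation:
Constraint 1 (U < Z) on D(U)={4,5,6,7} D(Z)={3,6,7}: U {4,5,6,7}->{4,5,6}; Z {3,6,7}->{6,7}
Constraint 2 (U != Y) on D(U)={4,5,6} D(Y)={3,4,5,6,7}: no change
Constraint 3 (U < Y) on D(U)={4,5,6} D(Y)={3,4,5,6,7}: Y {3,4,5,6,7}->{5,6,7}
Constraint 4 (U < Y) on D(U)={4,5,6} D(Y)={5,6,7}: no change
So after all 4 constraints: D(U) = {4,5,6}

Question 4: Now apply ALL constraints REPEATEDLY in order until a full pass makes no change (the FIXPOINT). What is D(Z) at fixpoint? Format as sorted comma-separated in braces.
Answer: {6,7}

Derivation:
pass 0 (initial): D(Z)={3,6,7}
pass 1: U {4,5,6,7}->{4,5,6}; Y {3,4,5,6,7}->{5,6,7}; Z {3,6,7}->{6,7}
pass 2: no change
Fixpoint after 2 passes: D(Z) = {6,7}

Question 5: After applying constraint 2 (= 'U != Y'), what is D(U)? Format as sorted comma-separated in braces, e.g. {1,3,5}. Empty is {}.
Answer: {4,5,6}

Derivation:
Constraint 1 (U < Z) on D(U)={4,5,6,7} D(Z)={3,6,7}: U {4,5,6,7}->{4,5,6}; Z {3,6,7}->{6,7}
Constraint 2 (U != Y) on D(U)={4,5,6} D(Y)={3,4,5,6,7}: no change
So after constraint 2: D(U) = {4,5,6}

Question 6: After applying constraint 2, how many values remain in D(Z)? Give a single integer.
Constraint 1 (U < Z) on D(U)={4,5,6,7} D(Z)={3,6,7}: U {4,5,6,7}->{4,5,6}; Z {3,6,7}->{6,7}
Constraint 2 (U != Y) on D(U)={4,5,6} D(Y)={3,4,5,6,7}: no change
So after constraint 2: D(Z)={6,7}, size = 2

Answer: 2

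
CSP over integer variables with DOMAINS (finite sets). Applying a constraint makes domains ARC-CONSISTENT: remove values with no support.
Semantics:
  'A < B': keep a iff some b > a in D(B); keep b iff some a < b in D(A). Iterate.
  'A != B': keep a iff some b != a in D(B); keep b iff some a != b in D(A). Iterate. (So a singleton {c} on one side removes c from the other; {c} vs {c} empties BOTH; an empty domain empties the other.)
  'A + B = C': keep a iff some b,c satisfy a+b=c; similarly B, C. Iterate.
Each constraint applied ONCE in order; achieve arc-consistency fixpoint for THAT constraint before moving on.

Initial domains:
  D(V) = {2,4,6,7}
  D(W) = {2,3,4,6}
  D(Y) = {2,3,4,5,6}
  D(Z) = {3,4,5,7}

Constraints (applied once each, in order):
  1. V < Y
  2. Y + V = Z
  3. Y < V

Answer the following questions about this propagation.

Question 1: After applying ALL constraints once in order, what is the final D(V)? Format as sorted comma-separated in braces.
Constraint 1 (V < Y) on D(V)={2,4,6,7} D(Y)={2,3,4,5,6}: V {2,4,6,7}->{2,4}; Y {2,3,4,5,6}->{3,4,5,6}
Constraint 2 (Y + V = Z) on D(Y)={3,4,5,6} D(V)={2,4} D(Z)={3,4,5,7}: Y {3,4,5,6}->{3,5}; Z {3,4,5,7}->{5,7}
Constraint 3 (Y < V) on D(Y)={3,5} D(V)={2,4}: Y {3,5}->{3}; V {2,4}->{4}
So after all 3 constraints: D(V) = {4}

Answer: {4}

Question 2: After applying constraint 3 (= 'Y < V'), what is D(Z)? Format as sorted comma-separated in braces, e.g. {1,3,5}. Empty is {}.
Answer: {5,7}

Derivation:
Constraint 1 (V < Y) on D(V)={2,4,6,7} D(Y)={2,3,4,5,6}: V {2,4,6,7}->{2,4}; Y {2,3,4,5,6}->{3,4,5,6}
Constraint 2 (Y + V = Z) on D(Y)={3,4,5,6} D(V)={2,4} D(Z)={3,4,5,7}: Y {3,4,5,6}->{3,5}; Z {3,4,5,7}->{5,7}
Constraint 3 (Y < V) on D(Y)={3,5} D(V)={2,4}: Y {3,5}->{3}; V {2,4}->{4}
So after constraint 3: D(Z) = {5,7}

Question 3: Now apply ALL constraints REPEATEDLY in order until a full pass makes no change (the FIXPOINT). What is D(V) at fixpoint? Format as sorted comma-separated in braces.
pass 0 (initial): D(V)={2,4,6,7}
pass 1: V {2,4,6,7}->{4}; Y {2,3,4,5,6}->{3}; Z {3,4,5,7}->{5,7}
pass 2: V {4}->{}; Y {3}->{}; Z {5,7}->{}
pass 3: no change
Fixpoint after 3 passes: D(V) = {}

Answer: {}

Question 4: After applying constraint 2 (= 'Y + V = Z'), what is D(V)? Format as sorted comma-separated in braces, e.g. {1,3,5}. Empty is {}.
Answer: {2,4}

Derivation:
Constraint 1 (V < Y) on D(V)={2,4,6,7} D(Y)={2,3,4,5,6}: V {2,4,6,7}->{2,4}; Y {2,3,4,5,6}->{3,4,5,6}
Constraint 2 (Y + V = Z) on D(Y)={3,4,5,6} D(V)={2,4} D(Z)={3,4,5,7}: Y {3,4,5,6}->{3,5}; Z {3,4,5,7}->{5,7}
So after constraint 2: D(V) = {2,4}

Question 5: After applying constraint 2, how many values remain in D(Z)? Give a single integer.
Constraint 1 (V < Y) on D(V)={2,4,6,7} D(Y)={2,3,4,5,6}: V {2,4,6,7}->{2,4}; Y {2,3,4,5,6}->{3,4,5,6}
Constraint 2 (Y + V = Z) on D(Y)={3,4,5,6} D(V)={2,4} D(Z)={3,4,5,7}: Y {3,4,5,6}->{3,5}; Z {3,4,5,7}->{5,7}
So after constraint 2: D(Z)={5,7}, size = 2

Answer: 2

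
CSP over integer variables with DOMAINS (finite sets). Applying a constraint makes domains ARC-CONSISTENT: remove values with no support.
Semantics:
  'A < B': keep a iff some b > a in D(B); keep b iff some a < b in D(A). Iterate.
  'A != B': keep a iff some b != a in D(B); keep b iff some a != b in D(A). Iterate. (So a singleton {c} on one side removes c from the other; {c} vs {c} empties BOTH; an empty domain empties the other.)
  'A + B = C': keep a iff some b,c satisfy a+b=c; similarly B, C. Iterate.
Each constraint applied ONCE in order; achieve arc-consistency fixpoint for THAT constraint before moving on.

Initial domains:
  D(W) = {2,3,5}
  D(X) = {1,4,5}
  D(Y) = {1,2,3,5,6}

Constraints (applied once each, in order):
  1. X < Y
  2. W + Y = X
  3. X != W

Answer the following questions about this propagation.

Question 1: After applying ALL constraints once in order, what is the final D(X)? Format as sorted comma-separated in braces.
Constraint 1 (X < Y) on D(X)={1,4,5} D(Y)={1,2,3,5,6}: Y {1,2,3,5,6}->{2,3,5,6}
Constraint 2 (W + Y = X) on D(W)={2,3,5} D(Y)={2,3,5,6} D(X)={1,4,5}: W {2,3,5}->{2,3}; Y {2,3,5,6}->{2,3}; X {1,4,5}->{4,5}
Constraint 3 (X != W) on D(X)={4,5} D(W)={2,3}: no change
So after all 3 constraints: D(X) = {4,5}

Answer: {4,5}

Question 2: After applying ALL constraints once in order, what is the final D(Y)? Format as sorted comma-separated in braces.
Answer: {2,3}

Derivation:
Constraint 1 (X < Y) on D(X)={1,4,5} D(Y)={1,2,3,5,6}: Y {1,2,3,5,6}->{2,3,5,6}
Constraint 2 (W + Y = X) on D(W)={2,3,5} D(Y)={2,3,5,6} D(X)={1,4,5}: W {2,3,5}->{2,3}; Y {2,3,5,6}->{2,3}; X {1,4,5}->{4,5}
Constraint 3 (X != W) on D(X)={4,5} D(W)={2,3}: no change
So after all 3 constraints: D(Y) = {2,3}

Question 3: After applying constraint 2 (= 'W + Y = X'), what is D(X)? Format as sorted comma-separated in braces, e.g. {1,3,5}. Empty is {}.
Answer: {4,5}

Derivation:
Constraint 1 (X < Y) on D(X)={1,4,5} D(Y)={1,2,3,5,6}: Y {1,2,3,5,6}->{2,3,5,6}
Constraint 2 (W + Y = X) on D(W)={2,3,5} D(Y)={2,3,5,6} D(X)={1,4,5}: W {2,3,5}->{2,3}; Y {2,3,5,6}->{2,3}; X {1,4,5}->{4,5}
So after constraint 2: D(X) = {4,5}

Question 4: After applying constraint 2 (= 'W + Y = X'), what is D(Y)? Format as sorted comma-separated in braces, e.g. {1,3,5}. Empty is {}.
Constraint 1 (X < Y) on D(X)={1,4,5} D(Y)={1,2,3,5,6}: Y {1,2,3,5,6}->{2,3,5,6}
Constraint 2 (W + Y = X) on D(W)={2,3,5} D(Y)={2,3,5,6} D(X)={1,4,5}: W {2,3,5}->{2,3}; Y {2,3,5,6}->{2,3}; X {1,4,5}->{4,5}
So after constraint 2: D(Y) = {2,3}

Answer: {2,3}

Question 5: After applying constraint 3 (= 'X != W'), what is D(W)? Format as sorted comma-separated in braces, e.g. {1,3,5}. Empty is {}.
Answer: {2,3}

Derivation:
Constraint 1 (X < Y) on D(X)={1,4,5} D(Y)={1,2,3,5,6}: Y {1,2,3,5,6}->{2,3,5,6}
Constraint 2 (W + Y = X) on D(W)={2,3,5} D(Y)={2,3,5,6} D(X)={1,4,5}: W {2,3,5}->{2,3}; Y {2,3,5,6}->{2,3}; X {1,4,5}->{4,5}
Constraint 3 (X != W) on D(X)={4,5} D(W)={2,3}: no change
So after constraint 3: D(W) = {2,3}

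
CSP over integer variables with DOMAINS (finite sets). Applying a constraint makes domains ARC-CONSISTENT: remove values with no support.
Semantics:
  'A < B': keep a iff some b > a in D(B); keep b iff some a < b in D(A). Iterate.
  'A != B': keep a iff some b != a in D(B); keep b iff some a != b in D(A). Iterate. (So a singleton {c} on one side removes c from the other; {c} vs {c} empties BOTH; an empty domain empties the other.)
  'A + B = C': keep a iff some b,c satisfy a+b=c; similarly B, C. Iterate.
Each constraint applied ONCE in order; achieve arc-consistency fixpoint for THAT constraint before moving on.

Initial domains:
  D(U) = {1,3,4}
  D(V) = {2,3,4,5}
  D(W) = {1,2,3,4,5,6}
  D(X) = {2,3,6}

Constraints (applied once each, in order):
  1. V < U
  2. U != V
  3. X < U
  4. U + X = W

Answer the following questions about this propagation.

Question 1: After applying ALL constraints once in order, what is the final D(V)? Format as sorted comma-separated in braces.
Answer: {2,3}

Derivation:
Constraint 1 (V < U) on D(V)={2,3,4,5} D(U)={1,3,4}: V {2,3,4,5}->{2,3}; U {1,3,4}->{3,4}
Constraint 2 (U != V) on D(U)={3,4} D(V)={2,3}: no change
Constraint 3 (X < U) on D(X)={2,3,6} D(U)={3,4}: X {2,3,6}->{2,3}
Constraint 4 (U + X = W) on D(U)={3,4} D(X)={2,3} D(W)={1,2,3,4,5,6}: W {1,2,3,4,5,6}->{5,6}
So after all 4 constraints: D(V) = {2,3}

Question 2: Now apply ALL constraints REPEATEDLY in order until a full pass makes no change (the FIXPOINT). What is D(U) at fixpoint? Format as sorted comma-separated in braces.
Answer: {3,4}

Derivation:
pass 0 (initial): D(U)={1,3,4}
pass 1: U {1,3,4}->{3,4}; V {2,3,4,5}->{2,3}; W {1,2,3,4,5,6}->{5,6}; X {2,3,6}->{2,3}
pass 2: no change
Fixpoint after 2 passes: D(U) = {3,4}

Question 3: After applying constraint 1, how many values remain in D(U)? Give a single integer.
Constraint 1 (V < U) on D(V)={2,3,4,5} D(U)={1,3,4}: V {2,3,4,5}->{2,3}; U {1,3,4}->{3,4}
So after constraint 1: D(U)={3,4}, size = 2

Answer: 2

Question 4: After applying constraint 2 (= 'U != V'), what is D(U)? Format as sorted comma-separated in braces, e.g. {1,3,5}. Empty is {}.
Constraint 1 (V < U) on D(V)={2,3,4,5} D(U)={1,3,4}: V {2,3,4,5}->{2,3}; U {1,3,4}->{3,4}
Constraint 2 (U != V) on D(U)={3,4} D(V)={2,3}: no change
So after constraint 2: D(U) = {3,4}

Answer: {3,4}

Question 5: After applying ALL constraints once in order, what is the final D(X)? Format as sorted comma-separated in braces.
Answer: {2,3}

Derivation:
Constraint 1 (V < U) on D(V)={2,3,4,5} D(U)={1,3,4}: V {2,3,4,5}->{2,3}; U {1,3,4}->{3,4}
Constraint 2 (U != V) on D(U)={3,4} D(V)={2,3}: no change
Constraint 3 (X < U) on D(X)={2,3,6} D(U)={3,4}: X {2,3,6}->{2,3}
Constraint 4 (U + X = W) on D(U)={3,4} D(X)={2,3} D(W)={1,2,3,4,5,6}: W {1,2,3,4,5,6}->{5,6}
So after all 4 constraints: D(X) = {2,3}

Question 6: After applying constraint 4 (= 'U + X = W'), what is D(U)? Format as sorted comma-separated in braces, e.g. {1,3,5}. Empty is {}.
Constraint 1 (V < U) on D(V)={2,3,4,5} D(U)={1,3,4}: V {2,3,4,5}->{2,3}; U {1,3,4}->{3,4}
Constraint 2 (U != V) on D(U)={3,4} D(V)={2,3}: no change
Constraint 3 (X < U) on D(X)={2,3,6} D(U)={3,4}: X {2,3,6}->{2,3}
Constraint 4 (U + X = W) on D(U)={3,4} D(X)={2,3} D(W)={1,2,3,4,5,6}: W {1,2,3,4,5,6}->{5,6}
So after constraint 4: D(U) = {3,4}

Answer: {3,4}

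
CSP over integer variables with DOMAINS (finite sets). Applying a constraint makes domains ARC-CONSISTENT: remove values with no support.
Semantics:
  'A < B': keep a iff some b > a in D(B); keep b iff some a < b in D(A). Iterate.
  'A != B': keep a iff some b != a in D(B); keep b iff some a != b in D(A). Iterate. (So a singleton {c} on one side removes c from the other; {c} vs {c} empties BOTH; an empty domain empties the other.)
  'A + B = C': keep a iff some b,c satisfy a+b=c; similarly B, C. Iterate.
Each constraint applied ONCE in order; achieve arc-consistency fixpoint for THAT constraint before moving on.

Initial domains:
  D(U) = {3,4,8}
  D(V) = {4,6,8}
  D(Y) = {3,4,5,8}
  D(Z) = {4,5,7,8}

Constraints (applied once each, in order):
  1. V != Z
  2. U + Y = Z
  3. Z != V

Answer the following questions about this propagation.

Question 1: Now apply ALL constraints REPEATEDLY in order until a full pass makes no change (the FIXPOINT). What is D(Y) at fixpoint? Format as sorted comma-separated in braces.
Answer: {3,4,5}

Derivation:
pass 0 (initial): D(Y)={3,4,5,8}
pass 1: U {3,4,8}->{3,4}; Y {3,4,5,8}->{3,4,5}; Z {4,5,7,8}->{7,8}
pass 2: no change
Fixpoint after 2 passes: D(Y) = {3,4,5}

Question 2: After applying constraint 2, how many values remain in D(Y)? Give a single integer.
Answer: 3

Derivation:
Constraint 1 (V != Z) on D(V)={4,6,8} D(Z)={4,5,7,8}: no change
Constraint 2 (U + Y = Z) on D(U)={3,4,8} D(Y)={3,4,5,8} D(Z)={4,5,7,8}: U {3,4,8}->{3,4}; Y {3,4,5,8}->{3,4,5}; Z {4,5,7,8}->{7,8}
So after constraint 2: D(Y)={3,4,5}, size = 3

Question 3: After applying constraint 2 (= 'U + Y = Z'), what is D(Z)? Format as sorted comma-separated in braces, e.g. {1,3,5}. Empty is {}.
Constraint 1 (V != Z) on D(V)={4,6,8} D(Z)={4,5,7,8}: no change
Constraint 2 (U + Y = Z) on D(U)={3,4,8} D(Y)={3,4,5,8} D(Z)={4,5,7,8}: U {3,4,8}->{3,4}; Y {3,4,5,8}->{3,4,5}; Z {4,5,7,8}->{7,8}
So after constraint 2: D(Z) = {7,8}

Answer: {7,8}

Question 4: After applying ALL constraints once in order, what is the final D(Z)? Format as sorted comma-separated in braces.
Answer: {7,8}

Derivation:
Constraint 1 (V != Z) on D(V)={4,6,8} D(Z)={4,5,7,8}: no change
Constraint 2 (U + Y = Z) on D(U)={3,4,8} D(Y)={3,4,5,8} D(Z)={4,5,7,8}: U {3,4,8}->{3,4}; Y {3,4,5,8}->{3,4,5}; Z {4,5,7,8}->{7,8}
Constraint 3 (Z != V) on D(Z)={7,8} D(V)={4,6,8}: no change
So after all 3 constraints: D(Z) = {7,8}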